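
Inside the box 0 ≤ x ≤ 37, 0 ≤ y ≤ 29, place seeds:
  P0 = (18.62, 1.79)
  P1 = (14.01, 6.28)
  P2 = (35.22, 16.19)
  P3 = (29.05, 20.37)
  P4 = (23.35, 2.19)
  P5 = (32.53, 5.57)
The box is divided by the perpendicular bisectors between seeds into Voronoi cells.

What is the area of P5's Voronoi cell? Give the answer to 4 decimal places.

Area of P5's cell: 111.0299

1. box [0,37]×[0,29]: [(0, 0) (37, 0) (37, 29) (0, 29)]
2. ⊥bis P5·P0 via (25.575,3.68): [(26.575, 0) (37, 0) (37, 29) (18.6944, 29)]  |A|=416.5938
3. ⊥bis P5·P1 via (23.27,5.925): [(23.4796, 11.391) (26.575, 0) (37, 0) (37, 29) (24.1546, 29)]  |A|=368.519
4. ⊥bis P5·P2 via (33.875,10.88): [(23.5601, 13.4927) (23.4796, 11.391) (26.575, 0) (37, 0) (37, 10.0885)]  |A|=141.8361
5. ⊥bis P5·P3 via (30.79,12.97): [(28.1108, 12.34) (23.5153, 11.2595) (26.575, 0) (37, 0) (37, 10.0885)]  |A|=136.686
6. ⊥bis P5·P4 via (27.94,3.88): [(28.1108, 12.34) (25.0869, 11.629) (29.3686, 0) (37, 0) (37, 10.0885)]  |A|=111.0299
7. canonical 5-gon: [(28.1108, 12.34) (25.0869, 11.629) (29.3686, 0) (37, 0) (37, 10.0885)]
8. shoelace: 111.0299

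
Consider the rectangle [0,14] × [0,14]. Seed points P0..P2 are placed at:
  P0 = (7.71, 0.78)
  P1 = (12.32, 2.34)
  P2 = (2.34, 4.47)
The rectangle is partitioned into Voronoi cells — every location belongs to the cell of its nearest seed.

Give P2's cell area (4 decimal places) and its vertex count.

Area of P2's cell: 101.2890 (5 vertices)

1. box [0,14]×[0,14]: [(0, 0) (14, 0) (14, 14) (0, 14)]
2. ⊥bis P2·P0 via (5.025,2.625): [(0, 0) (3.2212, 0) (12.8413, 14) (0, 14)]  |A|=112.438
3. ⊥bis P2·P1 via (7.33,3.405): [(0, 0) (3.2212, 0) (8.127, 7.1393) (9.5913, 14) (0, 14)]  |A|=101.289
4. canonical 5-gon: [(0, 0) (3.2212, 0) (8.127, 7.1393) (9.5913, 14) (0, 14)]
5. shoelace: 101.289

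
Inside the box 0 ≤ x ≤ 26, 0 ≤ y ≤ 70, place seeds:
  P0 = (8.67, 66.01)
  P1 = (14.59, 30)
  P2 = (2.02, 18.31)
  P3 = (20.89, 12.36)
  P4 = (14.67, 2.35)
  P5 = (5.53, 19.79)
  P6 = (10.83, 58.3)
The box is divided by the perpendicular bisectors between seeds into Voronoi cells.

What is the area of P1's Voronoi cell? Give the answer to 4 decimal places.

Area of P1's cell: 497.5405

1. box [0,26]×[0,70]: [(0, 0) (26, 0) (26, 70) (0, 70)]
2. ⊥bis P1·P0 via (11.63,48.005): [(0, 46.093) (0, 0) (26, 0) (26, 50.3674)]  |A|=1253.9859
3. ⊥bis P1·P2 via (8.305,24.155): [(0, 46.093) (0, 33.0852) (26, 5.128) (26, 50.3674)]  |A|=757.2151
4. ⊥bis P1·P3 via (17.74,21.18): [(0, 46.093) (0, 33.0852) (12.7343, 19.3923) (26, 24.13) (26, 50.3674)]  |A|=631.1775
5. ⊥bis P1·P4 via (14.63,16.175): [(0, 46.093) (0, 33.0852) (12.7343, 19.3923) (26, 24.13) (26, 50.3674)]  |A|=631.1775
6. ⊥bis P1·P5 via (10.06,24.895): [(0, 46.093) (0, 33.8219) (15.2491, 20.2904) (26, 24.13) (26, 50.3674)]  |A|=602.6246
7. ⊥bis P1·P6 via (12.71,44.15): [(0, 42.4613) (0, 33.8219) (15.2491, 20.2904) (26, 24.13) (26, 45.9157)]  |A|=497.5405
8. canonical 5-gon: [(0, 42.4613) (0, 33.8219) (15.2491, 20.2904) (26, 24.13) (26, 45.9157)]
9. shoelace: 497.5405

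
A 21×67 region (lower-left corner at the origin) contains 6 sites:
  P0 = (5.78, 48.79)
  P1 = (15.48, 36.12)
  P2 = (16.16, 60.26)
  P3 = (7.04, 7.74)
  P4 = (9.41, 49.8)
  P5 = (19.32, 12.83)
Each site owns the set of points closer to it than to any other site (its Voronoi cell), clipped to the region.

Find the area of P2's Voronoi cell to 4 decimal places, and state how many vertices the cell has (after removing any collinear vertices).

1. box [0,21]×[0,67]: [(0, 0) (21, 0) (21, 67) (0, 67)]
2. ⊥bis P2·P0 via (10.97,54.525): [(0, 64.4525) (21, 45.4482) (21, 67) (0, 67)]  |A|=253.043
3. ⊥bis P2·P1 via (15.82,48.19): [(0, 64.4525) (18.0393, 48.1275) (21, 48.0441) (21, 67) (0, 67)]  |A|=249.2001
4. ⊥bis P2·P3 via (11.6,34): [(0, 64.4525) (18.0393, 48.1275) (21, 48.0441) (21, 67) (0, 67)]  |A|=249.2001
5. ⊥bis P2·P4 via (12.785,55.03): [(0, 64.4525) (4.5143, 60.3672) (21, 49.7287) (21, 67) (0, 67)]  |A|=217.7588
6. ⊥bis P2·P5 via (17.74,36.545): [(0, 64.4525) (4.5143, 60.3672) (21, 49.7287) (21, 67) (0, 67)]  |A|=217.7588
7. canonical 5-gon: [(0, 64.4525) (4.5143, 60.3672) (21, 49.7287) (21, 67) (0, 67)]
8. shoelace: 217.7588

Area of P2's cell: 217.7588 (5 vertices)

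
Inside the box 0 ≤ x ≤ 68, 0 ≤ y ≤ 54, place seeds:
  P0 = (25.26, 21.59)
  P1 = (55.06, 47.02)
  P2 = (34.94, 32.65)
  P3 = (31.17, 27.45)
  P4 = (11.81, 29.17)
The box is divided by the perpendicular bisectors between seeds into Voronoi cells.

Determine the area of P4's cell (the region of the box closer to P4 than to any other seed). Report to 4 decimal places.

Area of P4's cell: 893.9246

1. box [0,68]×[0,54]: [(0, 0) (68, 0) (68, 54) (0, 54)]
2. ⊥bis P4·P0 via (18.535,25.38): [(0, 0) (4.2316, 0) (34.6643, 54) (0, 54)]  |A|=1050.191
3. ⊥bis P4·P1 via (33.435,38.095): [(0, 0) (4.2316, 0) (30.1654, 46.0171) (26.8707, 54) (0, 54)]  |A|=1019.0832
4. ⊥bis P4·P2 via (23.375,30.91): [(0, 0) (4.2316, 0) (23.0118, 33.3237) (19.901, 54) (0, 54)]  |A|=897.5659
5. ⊥bis P4·P3 via (21.49,28.31): [(0, 0) (4.2316, 0) (21.734, 31.0563) (22.3351, 37.8219) (19.901, 54) (0, 54)]  |A|=893.9246
6. canonical 6-gon: [(0, 0) (4.2316, 0) (21.734, 31.0563) (22.3351, 37.8219) (19.901, 54) (0, 54)]
7. shoelace: 893.9246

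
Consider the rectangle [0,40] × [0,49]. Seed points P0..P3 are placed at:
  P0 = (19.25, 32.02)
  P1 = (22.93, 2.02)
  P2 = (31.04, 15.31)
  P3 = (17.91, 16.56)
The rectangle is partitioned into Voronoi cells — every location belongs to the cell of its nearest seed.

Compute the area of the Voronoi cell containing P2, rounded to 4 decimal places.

Area of P2's cell: 359.1209

1. box [0,40]×[0,49]: [(0, 0) (40, 0) (40, 49) (0, 49)]
2. ⊥bis P2·P0 via (25.145,23.665): [(0, 5.9236) (0, 0) (40, 0) (40, 34.1462)]  |A|=801.3946
3. ⊥bis P2·P1 via (26.985,8.665): [(14.5984, 16.2237) (40, 0.7228) (40, 34.1462)]  |A|=424.503
4. ⊥bis P2·P3 via (24.475,15.935): [(25.2157, 23.7149) (23.9587, 10.5118) (40, 0.7228) (40, 34.1462)]  |A|=359.1209
5. canonical 4-gon: [(25.2157, 23.7149) (23.9587, 10.5118) (40, 0.7228) (40, 34.1462)]
6. shoelace: 359.1209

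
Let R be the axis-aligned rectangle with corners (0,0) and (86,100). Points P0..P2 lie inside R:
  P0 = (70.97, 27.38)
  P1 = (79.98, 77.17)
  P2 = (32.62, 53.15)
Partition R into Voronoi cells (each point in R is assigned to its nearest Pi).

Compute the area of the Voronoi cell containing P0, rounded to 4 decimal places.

Area of P0's cell: 2293.9587

1. box [0,86]×[0,100]: [(0, 0) (86, 0) (86, 100) (0, 100)]
2. ⊥bis P0·P1 via (75.475,52.275): [(0, 65.933) (0, 0) (86, 0) (86, 50.3704)]  |A|=5001.0442
3. ⊥bis P0·P2 via (51.795,40.265): [(61.5577, 54.7935) (24.7382, 0) (86, 0) (86, 50.3704)]  |A|=2293.9587
4. canonical 4-gon: [(61.5577, 54.7935) (24.7382, 0) (86, 0) (86, 50.3704)]
5. shoelace: 2293.9587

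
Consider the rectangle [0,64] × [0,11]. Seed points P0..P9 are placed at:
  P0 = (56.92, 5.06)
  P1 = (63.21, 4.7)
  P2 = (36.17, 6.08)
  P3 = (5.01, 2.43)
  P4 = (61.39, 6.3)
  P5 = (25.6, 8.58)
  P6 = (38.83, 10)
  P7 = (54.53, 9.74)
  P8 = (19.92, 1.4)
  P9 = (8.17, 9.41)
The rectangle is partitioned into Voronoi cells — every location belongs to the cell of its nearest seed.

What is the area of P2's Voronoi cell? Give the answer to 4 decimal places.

1. box [0,64]×[0,11]: [(0, 0) (64, 0) (64, 11) (0, 11)]
2. ⊥bis P2·P0 via (46.545,5.57): [(0, 0) (46.2712, 0) (46.8119, 11) (0, 11)]  |A|=511.9571
3. ⊥bis P2·P1 via (49.69,5.39): [(0, 0) (46.2712, 0) (46.8119, 11) (0, 11)]  |A|=511.9571
4. ⊥bis P2·P3 via (20.59,4.255): [(21.0884, 0) (46.2712, 0) (46.8119, 11) (19.7999, 11)]  |A|=287.0713
5. ⊥bis P2·P4 via (48.78,6.19): [(21.0884, 0) (46.2712, 0) (46.8119, 11) (19.7999, 11)]  |A|=287.0713
6. ⊥bis P2·P5 via (30.885,7.33): [(29.1513, 0) (46.2712, 0) (46.8119, 11) (31.753, 11)]  |A|=176.9833
7. ⊥bis P2·P6 via (37.5,8.04): [(29.1513, 0) (46.2712, 0) (46.3705, 2.0207) (33.1379, 11) (31.753, 11)]  |A|=115.5918
8. ⊥bis P2·P7 via (45.35,7.91): [(29.1513, 0) (46.2712, 0) (46.3705, 2.0207) (33.1379, 11) (31.753, 11)]  |A|=115.5918
9. ⊥bis P2·P8 via (28.045,3.74): [(29.1513, 0) (46.2712, 0) (46.3705, 2.0207) (33.1379, 11) (31.753, 11)]  |A|=115.5918
10. ⊥bis P2·P9 via (22.17,7.745): [(29.1513, 0) (46.2712, 0) (46.3705, 2.0207) (33.1379, 11) (31.753, 11)]  |A|=115.5918
11. canonical 5-gon: [(29.1513, 0) (46.2712, 0) (46.3705, 2.0207) (33.1379, 11) (31.753, 11)]
12. shoelace: 115.5918

Area of P2's cell: 115.5918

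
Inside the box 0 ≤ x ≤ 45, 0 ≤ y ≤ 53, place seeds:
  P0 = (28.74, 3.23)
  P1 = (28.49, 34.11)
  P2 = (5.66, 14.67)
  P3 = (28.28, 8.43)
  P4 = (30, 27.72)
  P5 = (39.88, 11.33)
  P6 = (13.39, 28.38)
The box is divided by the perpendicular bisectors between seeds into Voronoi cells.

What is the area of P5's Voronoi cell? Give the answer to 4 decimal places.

Area of P5's cell: 230.5693

1. box [0,45]×[0,53]: [(0, 0) (45, 0) (45, 53) (0, 53)]
2. ⊥bis P5·P0 via (34.31,7.28): [(39.6034, 0) (45, 0) (45, 53) (1.0666, 53)]  |A|=1307.2474
3. ⊥bis P5·P1 via (34.185,22.72): [(26.0434, 18.6492) (39.6034, 0) (45, 0) (45, 28.1275)]  |A|=316.9229
4. ⊥bis P5·P2 via (22.77,13): [(26.0434, 18.6492) (39.6034, 0) (45, 0) (45, 28.1275)]  |A|=316.9229
5. ⊥bis P5·P3 via (34.08,9.88): [(31.2383, 21.2467) (34.9501, 6.3997) (39.6034, 0) (45, 0) (45, 28.1275)]  |A|=273.5375
6. ⊥bis P5·P4 via (34.94,19.525): [(32.0972, 17.8113) (34.9501, 6.3997) (39.6034, 0) (45, 0) (45, 25.5892)]  |A|=230.5693
7. ⊥bis P5·P6 via (26.635,19.855): [(32.0972, 17.8113) (34.9501, 6.3997) (39.6034, 0) (45, 0) (45, 25.5892)]  |A|=230.5693
8. canonical 5-gon: [(32.0972, 17.8113) (34.9501, 6.3997) (39.6034, 0) (45, 0) (45, 25.5892)]
9. shoelace: 230.5693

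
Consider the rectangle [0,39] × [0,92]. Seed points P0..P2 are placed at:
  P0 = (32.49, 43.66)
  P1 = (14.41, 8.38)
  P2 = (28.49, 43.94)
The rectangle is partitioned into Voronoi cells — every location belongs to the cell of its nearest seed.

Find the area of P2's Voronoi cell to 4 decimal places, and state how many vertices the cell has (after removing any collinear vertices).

Area of P2's cell: 1998.5308 (4 vertices)

1. box [0,39]×[0,92]: [(0, 0) (39, 0) (39, 92) (0, 92)]
2. ⊥bis P2·P0 via (30.49,43.8): [(0, 0) (27.424, 0) (33.864, 92) (0, 92)]  |A|=2819.248
3. ⊥bis P2·P1 via (21.45,26.16): [(0, 34.6531) (29.0447, 23.1529) (33.864, 92) (0, 92)]  |A|=1998.5308
4. canonical 4-gon: [(0, 34.6531) (29.0447, 23.1529) (33.864, 92) (0, 92)]
5. shoelace: 1998.5308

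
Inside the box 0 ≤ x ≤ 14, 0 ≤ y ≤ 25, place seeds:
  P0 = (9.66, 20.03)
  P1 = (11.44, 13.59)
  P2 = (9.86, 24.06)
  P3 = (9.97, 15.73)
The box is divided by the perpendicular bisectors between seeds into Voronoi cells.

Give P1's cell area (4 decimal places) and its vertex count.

Area of P1's cell: 169.6097 (4 vertices)

1. box [0,14]×[0,25]: [(0, 0) (14, 0) (14, 25) (0, 25)]
2. ⊥bis P1·P0 via (10.55,16.81): [(0, 13.894) (0, 0) (14, 0) (14, 17.7636)]  |A|=221.603
3. ⊥bis P1·P2 via (10.65,18.825): [(0, 13.894) (0, 0) (14, 0) (14, 17.7636)]  |A|=221.603
4. ⊥bis P1·P3 via (10.705,14.66): [(0, 7.3066) (0, 0) (14, 0) (14, 16.9234)]  |A|=169.6097
5. canonical 4-gon: [(0, 7.3066) (0, 0) (14, 0) (14, 16.9234)]
6. shoelace: 169.6097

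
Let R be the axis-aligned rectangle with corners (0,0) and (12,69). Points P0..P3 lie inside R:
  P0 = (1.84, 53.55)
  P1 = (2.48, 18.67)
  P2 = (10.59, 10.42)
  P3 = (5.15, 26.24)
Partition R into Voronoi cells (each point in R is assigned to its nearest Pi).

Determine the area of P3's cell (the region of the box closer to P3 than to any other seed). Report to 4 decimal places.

Area of P3's cell: 222.1475

1. box [0,12]×[0,69]: [(0, 0) (12, 0) (12, 69) (0, 69)]
2. ⊥bis P3·P0 via (3.495,39.895): [(0, 39.4714) (0, 0) (12, 0) (12, 40.9258)]  |A|=482.3833
3. ⊥bis P3·P1 via (3.815,22.455): [(0, 39.4714) (0, 23.8006) (12, 19.5681) (12, 40.9258)]  |A|=222.1713
4. ⊥bis P3·P2 via (7.87,18.33): [(0, 39.4714) (0, 23.8006) (11.7386, 19.6603) (12, 19.7502) (12, 40.9258)]  |A|=222.1475
5. canonical 5-gon: [(0, 39.4714) (0, 23.8006) (11.7386, 19.6603) (12, 19.7502) (12, 40.9258)]
6. shoelace: 222.1475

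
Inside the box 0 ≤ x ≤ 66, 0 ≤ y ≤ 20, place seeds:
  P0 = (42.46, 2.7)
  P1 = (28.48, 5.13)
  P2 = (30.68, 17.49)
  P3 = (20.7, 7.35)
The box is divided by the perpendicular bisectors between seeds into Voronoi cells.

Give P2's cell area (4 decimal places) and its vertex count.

1. box [0,66]×[0,20]: [(0, 0) (66, 0) (66, 20) (0, 20)]
2. ⊥bis P2·P0 via (36.57,10.095): [(0, 0) (23.8955, 0) (49.0059, 20) (0, 20)]  |A|=729.0145
3. ⊥bis P2·P1 via (29.58,11.31): [(0, 16.575) (36.5401, 10.0712) (49.0059, 20) (0, 20)]  |A|=305.86
4. ⊥bis P2·P3 via (25.69,12.42): [(26.208, 11.9102) (36.5401, 10.0712) (49.0059, 20) (17.9885, 20)]  |A|=188.2179
5. canonical 4-gon: [(26.208, 11.9102) (36.5401, 10.0712) (49.0059, 20) (17.9885, 20)]
6. shoelace: 188.2179

Area of P2's cell: 188.2179 (4 vertices)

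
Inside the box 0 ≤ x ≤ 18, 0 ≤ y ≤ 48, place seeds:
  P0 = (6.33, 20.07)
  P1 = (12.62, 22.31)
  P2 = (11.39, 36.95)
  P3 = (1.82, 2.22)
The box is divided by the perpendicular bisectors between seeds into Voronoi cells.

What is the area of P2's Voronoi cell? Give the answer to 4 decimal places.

1. box [0,18]×[0,48]: [(0, 0) (18, 0) (18, 48) (0, 48)]
2. ⊥bis P2·P0 via (8.86,28.51): [(0, 31.1659) (18, 25.7702) (18, 48) (0, 48)]  |A|=351.5754
3. ⊥bis P2·P1 via (12.005,29.63): [(0, 31.1659) (6.6302, 29.1784) (18, 30.1337) (18, 48) (0, 48)]  |A|=326.7692
4. ⊥bis P2·P3 via (6.605,19.585): [(0, 31.1659) (6.6302, 29.1784) (18, 30.1337) (18, 48) (0, 48)]  |A|=326.7692
5. canonical 5-gon: [(0, 31.1659) (6.6302, 29.1784) (18, 30.1337) (18, 48) (0, 48)]
6. shoelace: 326.7692

Area of P2's cell: 326.7692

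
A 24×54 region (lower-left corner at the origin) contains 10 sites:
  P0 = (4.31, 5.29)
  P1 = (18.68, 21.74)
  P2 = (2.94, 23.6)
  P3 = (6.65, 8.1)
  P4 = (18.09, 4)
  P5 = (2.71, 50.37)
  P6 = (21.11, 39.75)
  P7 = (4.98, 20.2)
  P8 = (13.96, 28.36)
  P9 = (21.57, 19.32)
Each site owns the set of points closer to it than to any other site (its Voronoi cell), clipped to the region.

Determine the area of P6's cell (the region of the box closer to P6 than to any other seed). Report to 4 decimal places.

1. box [0,24]×[0,54]: [(0, 0) (24, 0) (24, 54) (0, 54)]
2. ⊥bis P6·P0 via (12.71,22.52): [(0, 28.7164) (24, 17.0159) (24, 54) (0, 54)]  |A|=747.2126
3. ⊥bis P6·P1 via (19.895,30.745): [(0, 33.4293) (24, 30.1911) (24, 54) (0, 54)]  |A|=532.5544
4. ⊥bis P6·P2 via (12.025,31.675): [(0, 45.2041) (11.8918, 31.8248) (24, 30.1911) (24, 54) (0, 54)]  |A|=462.5429
5. ⊥bis P6·P3 via (13.88,23.925): [(0, 45.2041) (11.8918, 31.8248) (24, 30.1911) (24, 54) (0, 54)]  |A|=462.5429
6. ⊥bis P6·P4 via (19.6,21.875): [(0, 45.2041) (11.8918, 31.8248) (24, 30.1911) (24, 54) (0, 54)]  |A|=462.5429
7. ⊥bis P6·P5 via (11.91,45.06): [(7.2714, 37.0232) (11.8918, 31.8248) (24, 30.1911) (24, 54) (17.0699, 54)]  |A|=285.6672
8. ⊥bis P6·P7 via (13.045,29.975): [(7.2714, 37.0232) (11.8918, 31.8248) (24, 30.1911) (24, 54) (17.0699, 54)]  |A|=285.6672
9. ⊥bis P6·P8 via (17.535,34.055): [(8.7435, 39.5738) (23.6053, 30.2444) (24, 30.1911) (24, 54) (17.0699, 54)]  |A|=233.0524
10. ⊥bis P6·P9 via (21.34,29.535): [(8.7435, 39.5738) (23.6053, 30.2444) (24, 30.1911) (24, 54) (17.0699, 54)]  |A|=233.0524
11. canonical 5-gon: [(8.7435, 39.5738) (23.6053, 30.2444) (24, 30.1911) (24, 54) (17.0699, 54)]
12. shoelace: 233.0524

Area of P6's cell: 233.0524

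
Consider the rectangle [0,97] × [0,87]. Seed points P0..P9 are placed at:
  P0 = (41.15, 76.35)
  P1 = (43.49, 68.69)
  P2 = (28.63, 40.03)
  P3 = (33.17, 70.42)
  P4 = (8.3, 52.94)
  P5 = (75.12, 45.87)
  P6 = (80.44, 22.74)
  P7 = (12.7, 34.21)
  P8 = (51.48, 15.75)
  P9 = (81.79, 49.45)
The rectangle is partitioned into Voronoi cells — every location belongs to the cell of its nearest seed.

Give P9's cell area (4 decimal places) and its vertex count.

Area of P9's cell: 1147.9429 (6 vertices)

1. box [0,97]×[0,87]: [(0, 0) (97, 0) (97, 87) (0, 87)]
2. ⊥bis P9·P0 via (61.47,62.9): [(19.8359, 0) (97, 0) (97, 87) (77.422, 87)]  |A|=4208.2808
3. ⊥bis P9·P1 via (62.64,59.07): [(74.305, 82.2909) (32.9662, 0) (97, 0) (97, 87) (77.422, 87)]  |A|=3668.0289
4. ⊥bis P9·P2 via (55.21,44.74): [(74.305, 82.2909) (55.2703, 44.3996) (63.138, 0) (97, 0) (97, 87) (77.422, 87)]  |A|=2998.2217
5. ⊥bis P9·P3 via (57.48,59.935): [(74.305, 82.2909) (55.2703, 44.3996) (63.138, 0) (97, 0) (97, 87) (77.422, 87)]  |A|=2998.2217
6. ⊥bis P9·P4 via (45.045,51.195): [(74.305, 82.2909) (55.2703, 44.3996) (63.138, 0) (97, 0) (97, 87) (77.422, 87)]  |A|=2998.2217
7. ⊥bis P9·P5 via (78.455,47.66): [(74.305, 82.2909) (67.3251, 68.3964) (97, 13.1083) (97, 87) (77.422, 87)]  |A|=1283.6946
8. ⊥bis P9·P6 via (81.115,36.095): [(74.305, 82.2909) (67.3251, 68.3964) (84.7612, 35.9107) (97, 35.2921) (97, 87) (77.422, 87)]  |A|=1147.9429
9. ⊥bis P9·P7 via (47.245,41.83): [(74.305, 82.2909) (67.3251, 68.3964) (84.7612, 35.9107) (97, 35.2921) (97, 87) (77.422, 87)]  |A|=1147.9429
10. ⊥bis P9·P8 via (66.635,32.6): [(74.305, 82.2909) (67.3251, 68.3964) (84.7612, 35.9107) (97, 35.2921) (97, 87) (77.422, 87)]  |A|=1147.9429
11. canonical 6-gon: [(74.305, 82.2909) (67.3251, 68.3964) (84.7612, 35.9107) (97, 35.2921) (97, 87) (77.422, 87)]
12. shoelace: 1147.9429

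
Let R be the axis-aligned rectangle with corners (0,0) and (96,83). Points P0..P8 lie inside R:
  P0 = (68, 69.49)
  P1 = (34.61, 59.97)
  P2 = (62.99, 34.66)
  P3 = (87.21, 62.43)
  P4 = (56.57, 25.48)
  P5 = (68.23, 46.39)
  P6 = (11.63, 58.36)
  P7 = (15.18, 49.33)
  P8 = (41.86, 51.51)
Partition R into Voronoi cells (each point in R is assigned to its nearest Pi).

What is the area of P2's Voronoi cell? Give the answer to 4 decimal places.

1. box [0,96]×[0,83]: [(0, 0) (96, 0) (96, 83) (0, 83)]
2. ⊥bis P2·P0 via (65.495,52.075): [(0, 61.4959) (0, 0) (96, 0) (96, 47.6871)]  |A|=5240.7847
3. ⊥bis P2·P1 via (48.8,47.315): [(54.4606, 53.6622) (6.6033, 0) (96, 0) (96, 47.6871)]  |A|=3389.0594
4. ⊥bis P2·P3 via (75.1,48.545): [(72.1502, 51.1177) (54.4606, 53.6622) (6.6033, 0) (96, 0) (96, 30.3168)]  |A|=3181.9198
5. ⊥bis P2·P4 via (59.78,30.07): [(72.1502, 51.1177) (54.4606, 53.6622) (43.5457, 41.4234) (96, 4.7397) (96, 30.3168)]  |A|=1206.0543
6. ⊥bis P2·P5 via (65.61,40.525): [(49.2588, 47.8294) (43.5457, 41.4234) (96, 4.7397) (96, 26.9492)]  |A|=791.8505
7. ⊥bis P2·P6 via (37.31,46.51): [(49.2588, 47.8294) (43.5457, 41.4234) (96, 4.7397) (96, 26.9492)]  |A|=791.8505
8. ⊥bis P2·P7 via (39.085,41.995): [(49.2588, 47.8294) (43.5457, 41.4234) (96, 4.7397) (96, 26.9492)]  |A|=791.8505
9. ⊥bis P2·P8 via (52.425,43.085): [(54.383, 45.5403) (48.3954, 38.0318) (96, 4.7397) (96, 26.9492)]  |A|=740.5382
10. canonical 4-gon: [(54.383, 45.5403) (48.3954, 38.0318) (96, 4.7397) (96, 26.9492)]
11. shoelace: 740.5382

Area of P2's cell: 740.5382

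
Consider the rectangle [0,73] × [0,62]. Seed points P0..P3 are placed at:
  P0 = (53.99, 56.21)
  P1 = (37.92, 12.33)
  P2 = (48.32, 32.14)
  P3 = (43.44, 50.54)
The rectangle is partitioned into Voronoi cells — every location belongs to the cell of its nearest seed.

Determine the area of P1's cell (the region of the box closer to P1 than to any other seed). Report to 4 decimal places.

1. box [0,73]×[0,62]: [(0, 0) (73, 0) (73, 62) (0, 62)]
2. ⊥bis P1·P0 via (45.955,34.27): [(0, 51.0999) (0, 0) (73, 0) (73, 24.3654)]  |A|=2754.4847
3. ⊥bis P1·P2 via (43.12,22.235): [(0, 44.8725) (0, 0) (73, 0) (73, 6.5484)]  |A|=1876.8604
4. ⊥bis P1·P3 via (40.68,31.435): [(19.8691, 34.4414) (0, 37.3118) (0, 0) (73, 0) (73, 6.5484)]  |A|=1801.7491
5. canonical 5-gon: [(19.8691, 34.4414) (0, 37.3118) (0, 0) (73, 0) (73, 6.5484)]
6. shoelace: 1801.7491

Area of P1's cell: 1801.7491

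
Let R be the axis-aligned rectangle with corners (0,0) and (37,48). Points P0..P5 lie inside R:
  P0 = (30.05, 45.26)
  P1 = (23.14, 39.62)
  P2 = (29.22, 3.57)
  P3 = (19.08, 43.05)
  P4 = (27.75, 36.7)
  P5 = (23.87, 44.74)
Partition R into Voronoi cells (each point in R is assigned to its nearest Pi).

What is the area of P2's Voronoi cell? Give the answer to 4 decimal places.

Area of P2's cell: 717.0625

1. box [0,37]×[0,48]: [(0, 0) (37, 0) (37, 48) (0, 48)]
2. ⊥bis P2·P0 via (29.635,24.415): [(0, 25.005) (0, 0) (37, 0) (37, 24.2684)]  |A|=911.5573
3. ⊥bis P2·P1 via (26.18,21.595): [(0, 17.1796) (0, 0) (37, 0) (37, 23.4198)]  |A|=751.0901
4. ⊥bis P2·P3 via (24.15,23.31): [(0.8197, 17.3179) (0, 17.1073) (0, 0) (37, 0) (37, 23.4198)]  |A|=751.0605
5. ⊥bis P2·P4 via (28.485,20.135): [(13.6098, 19.475) (0.8197, 17.3179) (0, 17.1073) (0, 0) (37, 0) (37, 20.5128)]  |A|=717.0625
6. ⊥bis P2·P5 via (26.545,24.155): [(13.6098, 19.475) (0.8197, 17.3179) (0, 17.1073) (0, 0) (37, 0) (37, 20.5128)]  |A|=717.0625
7. canonical 6-gon: [(13.6098, 19.475) (0.8197, 17.3179) (0, 17.1073) (0, 0) (37, 0) (37, 20.5128)]
8. shoelace: 717.0625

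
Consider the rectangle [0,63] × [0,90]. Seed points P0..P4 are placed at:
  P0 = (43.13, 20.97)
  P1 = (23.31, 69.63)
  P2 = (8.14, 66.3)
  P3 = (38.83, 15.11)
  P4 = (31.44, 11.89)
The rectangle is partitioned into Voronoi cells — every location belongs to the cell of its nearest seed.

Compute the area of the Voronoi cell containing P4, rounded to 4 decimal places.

Area of P4's cell: 1159.5914

1. box [0,63]×[0,90]: [(0, 0) (63, 0) (63, 90) (0, 90)]
2. ⊥bis P4·P0 via (37.285,16.43): [(0, 64.4324) (0, 0) (50.0467, 0)]  |A|=1612.3145
3. ⊥bis P4·P1 via (27.375,40.76): [(19.2732, 39.6192) (0, 36.9055) (0, 0) (50.0467, 0)]  |A|=1347.0492
4. ⊥bis P4·P2 via (19.79,39.095): [(19.7077, 39.0598) (0, 30.6203) (0, 0) (50.0467, 0)]  |A|=1279.135
5. ⊥bis P4·P3 via (35.135,13.5): [(29.4799, 26.4786) (19.7077, 39.0598) (0, 30.6203) (0, 0) (41.0173, 0)]  |A|=1159.5914
6. canonical 5-gon: [(29.4799, 26.4786) (19.7077, 39.0598) (0, 30.6203) (0, 0) (41.0173, 0)]
7. shoelace: 1159.5914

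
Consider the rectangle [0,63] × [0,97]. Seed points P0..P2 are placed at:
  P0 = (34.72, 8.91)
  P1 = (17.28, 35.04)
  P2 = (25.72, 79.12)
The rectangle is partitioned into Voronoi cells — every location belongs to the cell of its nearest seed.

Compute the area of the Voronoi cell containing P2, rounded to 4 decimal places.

Area of P2's cell: 2635.5861

1. box [0,63]×[0,97]: [(0, 0) (63, 0) (63, 97) (0, 97)]
2. ⊥bis P2·P0 via (30.22,44.015): [(0, 40.1412) (63, 48.217) (63, 97) (0, 97)]  |A|=3327.718
3. ⊥bis P2·P1 via (21.5,57.08): [(0, 61.1966) (63, 49.134) (63, 97) (0, 97)]  |A|=2635.5861
4. canonical 4-gon: [(0, 61.1966) (63, 49.134) (63, 97) (0, 97)]
5. shoelace: 2635.5861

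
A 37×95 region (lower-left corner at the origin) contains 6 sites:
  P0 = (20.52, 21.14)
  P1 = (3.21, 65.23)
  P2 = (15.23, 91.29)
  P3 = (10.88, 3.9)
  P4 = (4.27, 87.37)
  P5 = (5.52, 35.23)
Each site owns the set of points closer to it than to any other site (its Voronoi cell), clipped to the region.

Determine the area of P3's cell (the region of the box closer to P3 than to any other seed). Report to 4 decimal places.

1. box [0,37]×[0,95]: [(0, 0) (37, 0) (37, 95) (0, 95)]
2. ⊥bis P3·P0 via (15.7,12.52): [(0, 21.2989) (0, 0) (37, 0) (37, 0.6098)]  |A|=405.3105
3. ⊥bis P3·P1 via (7.045,34.565): [(0, 21.2989) (0, 0) (37, 0) (37, 0.6098)]  |A|=405.3105
4. ⊥bis P3·P2 via (13.055,47.595): [(0, 21.2989) (0, 0) (37, 0) (37, 0.6098)]  |A|=405.3105
5. ⊥bis P3·P4 via (7.575,45.635): [(0, 21.2989) (0, 0) (37, 0) (37, 0.6098)]  |A|=405.3105
6. ⊥bis P3·P5 via (8.2,19.565): [(4.2955, 18.897) (0, 18.1621) (0, 0) (37, 0) (37, 0.6098)]  |A|=398.5736
7. canonical 5-gon: [(4.2955, 18.897) (0, 18.1621) (0, 0) (37, 0) (37, 0.6098)]
8. shoelace: 398.5736

Area of P3's cell: 398.5736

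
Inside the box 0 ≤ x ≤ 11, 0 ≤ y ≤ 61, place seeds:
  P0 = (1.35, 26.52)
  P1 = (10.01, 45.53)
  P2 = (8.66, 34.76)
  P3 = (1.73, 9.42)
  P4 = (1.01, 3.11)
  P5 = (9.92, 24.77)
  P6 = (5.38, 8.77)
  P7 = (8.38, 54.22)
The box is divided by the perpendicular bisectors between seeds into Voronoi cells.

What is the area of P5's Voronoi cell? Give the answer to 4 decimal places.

1. box [0,11]×[0,61]: [(0, 0) (11, 0) (11, 61) (0, 61)]
2. ⊥bis P5·P0 via (5.635,25.645): [(0.3983, 0) (11, 0) (11, 51.9182)]  |A|=275.2111
3. ⊥bis P5·P1 via (9.965,35.15): [(7.578, 35.1603) (0.3983, 0) (11, 0) (11, 35.1455)]  |A|=246.5135
4. ⊥bis P5·P2 via (9.29,29.765): [(6.4019, 29.4007) (0.3983, 0) (11, 0) (11, 29.9807)]  |A|=224.776
5. ⊥bis P5·P3 via (5.825,17.095): [(6.4019, 29.4007) (4.0793, 18.0264) (11, 14.3339) (11, 29.9807)]  |A|=79.62
6. ⊥bis P5·P4 via (5.465,13.94): [(6.4019, 29.4007) (4.0793, 18.0264) (11, 14.3339) (11, 29.9807)]  |A|=79.62
7. ⊥bis P5·P6 via (7.65,16.77): [(6.4019, 29.4007) (4.0793, 18.0264) (5.053, 17.5069) (11, 15.8194) (11, 29.9807)]  |A|=75.2027
8. ⊥bis P5·P7 via (9.15,39.495): [(6.4019, 29.4007) (4.0793, 18.0264) (5.053, 17.5069) (11, 15.8194) (11, 29.9807)]  |A|=75.2027
9. canonical 5-gon: [(6.4019, 29.4007) (4.0793, 18.0264) (5.053, 17.5069) (11, 15.8194) (11, 29.9807)]
10. shoelace: 75.2027

Area of P5's cell: 75.2027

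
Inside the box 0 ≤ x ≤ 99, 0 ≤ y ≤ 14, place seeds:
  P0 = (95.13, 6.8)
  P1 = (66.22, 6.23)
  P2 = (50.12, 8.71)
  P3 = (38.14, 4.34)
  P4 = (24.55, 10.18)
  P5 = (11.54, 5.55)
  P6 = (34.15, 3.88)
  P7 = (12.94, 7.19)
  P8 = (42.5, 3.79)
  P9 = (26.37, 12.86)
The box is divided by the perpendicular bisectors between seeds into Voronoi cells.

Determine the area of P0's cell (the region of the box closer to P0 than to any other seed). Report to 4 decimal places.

Area of P0's cell: 256.6839

1. box [0,99]×[0,14]: [(0, 0) (99, 0) (99, 14) (0, 14)]
2. ⊥bis P0·P1 via (80.675,6.515): [(80.8035, 0) (99, 0) (99, 14) (80.5274, 14)]  |A|=256.6839
3. ⊥bis P0·P2 via (72.625,7.755): [(80.8035, 0) (99, 0) (99, 14) (80.5274, 14)]  |A|=256.6839
4. ⊥bis P0·P3 via (66.635,5.57): [(80.8035, 0) (99, 0) (99, 14) (80.5274, 14)]  |A|=256.6839
5. ⊥bis P0·P4 via (59.84,8.49): [(80.8035, 0) (99, 0) (99, 14) (80.5274, 14)]  |A|=256.6839
6. ⊥bis P0·P5 via (53.335,6.175): [(80.8035, 0) (99, 0) (99, 14) (80.5274, 14)]  |A|=256.6839
7. ⊥bis P0·P6 via (64.64,5.34): [(80.8035, 0) (99, 0) (99, 14) (80.5274, 14)]  |A|=256.6839
8. ⊥bis P0·P7 via (54.035,6.995): [(80.8035, 0) (99, 0) (99, 14) (80.5274, 14)]  |A|=256.6839
9. ⊥bis P0·P8 via (68.815,5.295): [(80.8035, 0) (99, 0) (99, 14) (80.5274, 14)]  |A|=256.6839
10. ⊥bis P0·P9 via (60.75,9.83): [(80.8035, 0) (99, 0) (99, 14) (80.5274, 14)]  |A|=256.6839
11. canonical 4-gon: [(80.8035, 0) (99, 0) (99, 14) (80.5274, 14)]
12. shoelace: 256.6839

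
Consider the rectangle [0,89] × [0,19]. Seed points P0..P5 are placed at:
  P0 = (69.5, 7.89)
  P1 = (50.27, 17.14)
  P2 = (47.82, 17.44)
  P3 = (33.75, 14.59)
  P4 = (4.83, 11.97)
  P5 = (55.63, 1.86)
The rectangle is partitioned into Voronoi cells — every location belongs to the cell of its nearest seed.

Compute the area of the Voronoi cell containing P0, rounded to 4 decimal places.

1. box [0,89]×[0,19]: [(0, 0) (89, 0) (89, 19) (0, 19)]
2. ⊥bis P0·P1 via (59.885,12.515): [(53.865, 0) (89, 0) (89, 19) (63.0044, 19)]  |A|=580.7402
3. ⊥bis P0·P2 via (58.66,12.665): [(53.865, 0) (89, 0) (89, 19) (63.0044, 19)]  |A|=580.7402
4. ⊥bis P0·P3 via (51.625,11.24): [(53.865, 0) (89, 0) (89, 19) (63.0044, 19)]  |A|=580.7402
5. ⊥bis P0·P4 via (37.165,9.93): [(53.865, 0) (89, 0) (89, 19) (63.0044, 19)]  |A|=580.7402
6. ⊥bis P0·P5 via (62.565,4.875): [(59.548, 11.8145) (64.6844, 0) (89, 0) (89, 19) (63.0044, 19)]  |A|=516.8275
7. canonical 5-gon: [(59.548, 11.8145) (64.6844, 0) (89, 0) (89, 19) (63.0044, 19)]
8. shoelace: 516.8275

Area of P0's cell: 516.8275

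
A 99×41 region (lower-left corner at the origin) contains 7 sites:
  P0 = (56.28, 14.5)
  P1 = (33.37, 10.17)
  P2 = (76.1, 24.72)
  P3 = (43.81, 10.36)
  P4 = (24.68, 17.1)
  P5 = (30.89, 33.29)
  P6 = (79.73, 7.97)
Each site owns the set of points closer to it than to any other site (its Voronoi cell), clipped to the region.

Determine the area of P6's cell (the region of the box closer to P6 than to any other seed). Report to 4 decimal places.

Area of P6's cell: 560.4196

1. box [0,99]×[0,41]: [(0, 0) (99, 0) (99, 41) (0, 41)]
2. ⊥bis P6·P0 via (68.005,11.235): [(64.8764, 0) (99, 0) (99, 41) (76.2935, 41)]  |A|=1165.016
3. ⊥bis P6·P1 via (56.55,9.07): [(64.8764, 0) (99, 0) (99, 41) (76.2935, 41)]  |A|=1165.016
4. ⊥bis P6·P2 via (77.915,16.345): [(68.8829, 14.3876) (64.8764, 0) (99, 0) (99, 20.9145)]  |A|=560.4196
5. ⊥bis P6·P3 via (61.77,9.165): [(68.8829, 14.3876) (64.8764, 0) (99, 0) (99, 20.9145)]  |A|=560.4196
6. ⊥bis P6·P4 via (52.205,12.535): [(68.8829, 14.3876) (64.8764, 0) (99, 0) (99, 20.9145)]  |A|=560.4196
7. ⊥bis P6·P5 via (55.31,20.63): [(68.8829, 14.3876) (64.8764, 0) (99, 0) (99, 20.9145)]  |A|=560.4196
8. canonical 4-gon: [(68.8829, 14.3876) (64.8764, 0) (99, 0) (99, 20.9145)]
9. shoelace: 560.4196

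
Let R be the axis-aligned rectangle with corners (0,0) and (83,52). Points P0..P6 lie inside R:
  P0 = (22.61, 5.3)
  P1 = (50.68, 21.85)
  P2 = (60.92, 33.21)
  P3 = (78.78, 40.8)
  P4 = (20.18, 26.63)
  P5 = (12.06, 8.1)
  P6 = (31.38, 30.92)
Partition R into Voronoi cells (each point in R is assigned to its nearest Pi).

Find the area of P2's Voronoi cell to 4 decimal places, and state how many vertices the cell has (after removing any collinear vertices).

Area of P2's cell: 759.4658 (5 vertices)

1. box [0,83]×[0,52]: [(0, 0) (83, 0) (83, 52) (0, 52)]
2. ⊥bis P2·P0 via (41.765,19.255): [(55.7929, 0) (83, 0) (83, 52) (17.9093, 52)]  |A|=2399.7448
3. ⊥bis P2·P1 via (55.8,27.53): [(83, 3.0117) (83, 52) (28.6536, 52)]  |A|=1331.1693
4. ⊥bis P2·P3 via (69.85,37.005): [(83, 3.0117) (83, 6.0618) (63.4775, 52) (28.6536, 52)]  |A|=882.7559
5. ⊥bis P2·P4 via (40.55,29.92): [(38.4033, 43.2116) (83, 3.0117) (83, 6.0618) (63.4775, 52) (36.9838, 52)]  |A|=846.1512
6. ⊥bis P2·P5 via (36.49,20.655): [(38.4033, 43.2116) (83, 3.0117) (83, 6.0618) (63.4775, 52) (36.9838, 52)]  |A|=846.1512
7. ⊥bis P2·P6 via (46.15,32.065): [(45.803, 36.5414) (83, 3.0117) (83, 6.0618) (63.4775, 52) (44.6046, 52)]  |A|=759.4658
8. canonical 5-gon: [(45.803, 36.5414) (83, 3.0117) (83, 6.0618) (63.4775, 52) (44.6046, 52)]
9. shoelace: 759.4658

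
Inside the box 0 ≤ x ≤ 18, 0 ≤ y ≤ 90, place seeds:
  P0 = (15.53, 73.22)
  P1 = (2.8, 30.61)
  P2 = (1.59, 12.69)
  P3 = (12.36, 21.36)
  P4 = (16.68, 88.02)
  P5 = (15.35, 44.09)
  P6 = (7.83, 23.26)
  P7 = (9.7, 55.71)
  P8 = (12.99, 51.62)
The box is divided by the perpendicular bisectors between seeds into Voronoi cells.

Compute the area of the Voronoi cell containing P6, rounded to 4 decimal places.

Area of P6's cell: 99.2510

1. box [0,18]×[0,90]: [(0, 0) (18, 0) (18, 90) (0, 90)]
2. ⊥bis P6·P0 via (11.68,48.24): [(0, 50.0402) (0, 0) (18, 0) (18, 47.2659)]  |A|=875.7549
3. ⊥bis P6·P1 via (5.315,26.935): [(0, 23.2977) (0, 0) (18, 0) (18, 35.616)]  |A|=530.2232
4. ⊥bis P6·P2 via (4.71,17.975): [(0, 23.2977) (0, 20.7555) (18, 10.1292) (18, 35.616)]  |A|=252.26
5. ⊥bis P6·P3 via (10.095,22.31): [(14.7402, 33.3852) (0, 23.2977) (0, 20.7555) (7.5689, 16.2872)]  |A|=99.4637
6. ⊥bis P6·P4 via (12.255,55.64): [(14.7402, 33.3852) (0, 23.2977) (0, 20.7555) (7.5689, 16.2872)]  |A|=99.4637
7. ⊥bis P6·P5 via (11.59,33.675): [(14.4315, 32.6492) (13.9295, 32.8304) (0, 23.2977) (0, 20.7555) (7.5689, 16.2872)]  |A|=99.251
8. ⊥bis P6·P7 via (8.765,39.485): [(14.4315, 32.6492) (13.9295, 32.8304) (0, 23.2977) (0, 20.7555) (7.5689, 16.2872)]  |A|=99.251
9. ⊥bis P6·P8 via (10.41,37.44): [(14.4315, 32.6492) (13.9295, 32.8304) (0, 23.2977) (0, 20.7555) (7.5689, 16.2872)]  |A|=99.251
10. canonical 5-gon: [(14.4315, 32.6492) (13.9295, 32.8304) (0, 23.2977) (0, 20.7555) (7.5689, 16.2872)]
11. shoelace: 99.251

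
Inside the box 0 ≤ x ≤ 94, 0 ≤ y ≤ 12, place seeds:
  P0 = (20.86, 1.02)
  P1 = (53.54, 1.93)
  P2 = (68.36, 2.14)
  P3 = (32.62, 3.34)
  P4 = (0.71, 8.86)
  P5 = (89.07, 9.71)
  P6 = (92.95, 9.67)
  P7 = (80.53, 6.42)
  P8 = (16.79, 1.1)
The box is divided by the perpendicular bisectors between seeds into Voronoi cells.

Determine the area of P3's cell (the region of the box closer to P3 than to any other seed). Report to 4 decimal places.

Area of P3's cell: 207.8449

1. box [0,94]×[0,12]: [(0, 0) (94, 0) (94, 12) (0, 12)]
2. ⊥bis P3·P0 via (26.74,2.18): [(27.1701, 0) (94, 0) (94, 12) (24.8027, 12)]  |A|=816.1633
3. ⊥bis P3·P1 via (43.08,2.635): [(27.1701, 0) (42.9024, 0) (43.7112, 12) (24.8027, 12)]  |A|=207.8449
4. ⊥bis P3·P2 via (50.49,2.74): [(27.1701, 0) (42.9024, 0) (43.7112, 12) (24.8027, 12)]  |A|=207.8449
5. ⊥bis P3·P4 via (16.665,6.1): [(27.1701, 0) (42.9024, 0) (43.7112, 12) (24.8027, 12)]  |A|=207.8449
6. ⊥bis P3·P5 via (60.845,6.525): [(27.1701, 0) (42.9024, 0) (43.7112, 12) (24.8027, 12)]  |A|=207.8449
7. ⊥bis P3·P6 via (62.785,6.505): [(27.1701, 0) (42.9024, 0) (43.7112, 12) (24.8027, 12)]  |A|=207.8449
8. ⊥bis P3·P7 via (56.575,4.88): [(27.1701, 0) (42.9024, 0) (43.7112, 12) (24.8027, 12)]  |A|=207.8449
9. ⊥bis P3·P8 via (24.705,2.22): [(27.1701, 0) (42.9024, 0) (43.7112, 12) (24.8027, 12)]  |A|=207.8449
10. canonical 4-gon: [(27.1701, 0) (42.9024, 0) (43.7112, 12) (24.8027, 12)]
11. shoelace: 207.8449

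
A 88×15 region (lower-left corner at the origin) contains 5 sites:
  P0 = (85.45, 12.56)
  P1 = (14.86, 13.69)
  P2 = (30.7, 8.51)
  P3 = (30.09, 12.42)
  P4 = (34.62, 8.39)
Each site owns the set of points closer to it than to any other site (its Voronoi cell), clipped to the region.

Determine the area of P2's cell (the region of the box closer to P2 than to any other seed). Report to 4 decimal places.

1. box [0,88]×[0,15]: [(0, 0) (88, 0) (88, 15) (0, 15)]
2. ⊥bis P2·P0 via (58.075,10.535): [(0, 0) (58.8543, 0) (57.7447, 15) (0, 15)]  |A|=874.4926
3. ⊥bis P2·P1 via (22.78,11.1): [(19.1501, 0) (58.8543, 0) (57.7447, 15) (24.0554, 15)]  |A|=550.4517
4. ⊥bis P2·P3 via (30.395,10.465): [(22.1518, 9.179) (19.1501, 0) (58.8543, 0) (57.7643, 14.7349)]  |A|=447.6234
5. ⊥bis P2·P4 via (32.66,8.45): [(32.7328, 10.8297) (22.1518, 9.179) (19.1501, 0) (32.4013, 0)]  |A|=117.8378
6. canonical 4-gon: [(32.7328, 10.8297) (22.1518, 9.179) (19.1501, 0) (32.4013, 0)]
7. shoelace: 117.8378

Area of P2's cell: 117.8378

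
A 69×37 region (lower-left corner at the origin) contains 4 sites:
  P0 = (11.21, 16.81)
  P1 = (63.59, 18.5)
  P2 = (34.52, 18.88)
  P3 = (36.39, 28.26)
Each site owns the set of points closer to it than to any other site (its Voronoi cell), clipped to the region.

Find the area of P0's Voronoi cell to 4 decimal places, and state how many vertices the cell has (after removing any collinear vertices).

1. box [0,69]×[0,37]: [(0, 0) (69, 0) (69, 37) (0, 37)]
2. ⊥bis P0·P1 via (37.4,17.655): [(0, 0) (37.9696, 0) (36.7758, 37) (0, 37)]  |A|=1382.7913
3. ⊥bis P0·P2 via (22.865,17.845): [(0, 0) (24.4497, 0) (21.164, 37) (0, 37)]  |A|=843.8529
4. ⊥bis P0·P3 via (23.8,22.535): [(0, 0) (24.4497, 0) (22.1205, 26.2284) (17.2224, 37) (0, 37)]  |A|=822.6242
5. canonical 5-gon: [(0, 0) (24.4497, 0) (22.1205, 26.2284) (17.2224, 37) (0, 37)]
6. shoelace: 822.6242

Area of P0's cell: 822.6242 (5 vertices)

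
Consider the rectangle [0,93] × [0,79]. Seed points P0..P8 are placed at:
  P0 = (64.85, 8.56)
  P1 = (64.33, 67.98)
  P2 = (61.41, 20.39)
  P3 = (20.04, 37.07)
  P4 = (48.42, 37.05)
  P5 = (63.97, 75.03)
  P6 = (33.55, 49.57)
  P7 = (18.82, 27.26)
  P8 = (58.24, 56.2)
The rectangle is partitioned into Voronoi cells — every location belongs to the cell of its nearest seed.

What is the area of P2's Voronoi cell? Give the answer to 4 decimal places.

Area of P2's cell: 984.8225

1. box [0,93]×[0,79]: [(0, 0) (93, 0) (93, 79) (0, 79)]
2. ⊥bis P2·P0 via (63.13,14.475): [(0, 0) (13.3511, 0) (93, 23.1608) (93, 79) (0, 79)]  |A|=6424.6352
3. ⊥bis P2·P1 via (62.87,44.185): [(0, 48.0425) (0, 0) (13.3511, 0) (93, 23.1608) (93, 42.3363)]  |A|=3280.2513
4. ⊥bis P2·P3 via (40.725,28.73): [(47.3405, 45.1379) (31.2385, 5.2014) (93, 23.1608) (93, 42.3363)]  |A|=1526.4494
5. ⊥bis P2·P4 via (54.915,28.72): [(73.8826, 43.5093) (34.2127, 12.5782) (31.2385, 5.2014) (93, 23.1608) (93, 42.3363)]  |A|=1083.6584
6. ⊥bis P2·P5 via (62.69,47.71): [(73.8826, 43.5093) (34.2127, 12.5782) (31.2385, 5.2014) (93, 23.1608) (93, 42.3363)]  |A|=1083.6584
7. ⊥bis P2·P6 via (47.48,34.98): [(73.8826, 43.5093) (34.2127, 12.5782) (31.2385, 5.2014) (93, 23.1608) (93, 42.3363)]  |A|=1083.6584
8. ⊥bis P2·P7 via (40.115,23.825): [(73.8826, 43.5093) (38.889, 16.2243) (37.3999, 6.993) (93, 23.1608) (93, 42.3363)]  |A|=1044.7279
9. ⊥bis P2·P8 via (59.825,38.295): [(68.1391, 39.031) (38.889, 16.2243) (37.3999, 6.993) (93, 23.1608) (93, 41.2317)]  |A|=984.8225
10. canonical 5-gon: [(68.1391, 39.031) (38.889, 16.2243) (37.3999, 6.993) (93, 23.1608) (93, 41.2317)]
11. shoelace: 984.8225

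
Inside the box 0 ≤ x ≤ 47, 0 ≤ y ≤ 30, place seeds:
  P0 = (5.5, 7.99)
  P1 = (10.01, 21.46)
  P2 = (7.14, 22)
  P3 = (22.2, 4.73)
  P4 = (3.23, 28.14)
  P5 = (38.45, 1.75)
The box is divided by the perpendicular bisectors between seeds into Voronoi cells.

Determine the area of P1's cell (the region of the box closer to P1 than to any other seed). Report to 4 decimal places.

Area of P1's cell: 314.6862

1. box [0,47]×[0,30]: [(0, 0) (47, 0) (47, 30) (0, 30)]
2. ⊥bis P1·P0 via (7.755,14.725): [(0, 17.3215) (47, 1.5851) (47, 30) (0, 30)]  |A|=965.6954
3. ⊥bis P1·P2 via (8.575,21.73): [(7.2865, 14.8819) (47, 1.5851) (47, 30) (10.131, 30)]  |A|=842.9234
4. ⊥bis P1·P3 via (16.105,13.095): [(7.2865, 14.8819) (15.0088, 12.2963) (39.306, 30) (10.131, 30)]  |A|=320.3039
5. ⊥bis P1·P4 via (6.62,24.8): [(9.7505, 27.9773) (7.2865, 14.8819) (15.0088, 12.2963) (39.306, 30) (11.7433, 30)]  |A|=318.6733
6. ⊥bis P1·P5 via (24.23,11.605): [(9.7505, 27.9773) (7.2865, 14.8819) (15.0088, 12.2963) (34.6041, 26.574) (36.9784, 30) (11.7433, 30)]  |A|=314.6862
7. canonical 6-gon: [(9.7505, 27.9773) (7.2865, 14.8819) (15.0088, 12.2963) (34.6041, 26.574) (36.9784, 30) (11.7433, 30)]
8. shoelace: 314.6862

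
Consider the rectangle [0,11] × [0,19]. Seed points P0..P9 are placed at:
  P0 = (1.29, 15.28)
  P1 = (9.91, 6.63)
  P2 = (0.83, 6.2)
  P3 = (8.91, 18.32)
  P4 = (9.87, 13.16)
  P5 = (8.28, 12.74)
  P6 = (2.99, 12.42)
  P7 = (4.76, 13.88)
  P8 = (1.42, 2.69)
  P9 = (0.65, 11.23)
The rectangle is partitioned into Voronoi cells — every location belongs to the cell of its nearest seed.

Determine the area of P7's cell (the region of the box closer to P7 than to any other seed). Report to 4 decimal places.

1. box [0,11]×[0,19]: [(0, 0) (11, 0) (11, 19) (0, 19)]
2. ⊥bis P7·P0 via (3.025,14.58): [(0, 7.0823) (0, 0) (11, 0) (11, 19) (4.8083, 19)]  |A|=180.3482
3. ⊥bis P7·P1 via (7.335,10.255): [(0, 7.0823) (0, 5.0446) (11, 12.8584) (11, 19) (4.8083, 19)]  |A|=81.8815
4. ⊥bis P7·P2 via (2.795,10.04): [(1.4674, 10.7194) (5.258, 8.7796) (11, 12.8584) (11, 19) (4.8083, 19)]  |A|=68.2079
5. ⊥bis P7·P3 via (6.835,16.1): [(4.5137, 18.2697) (1.4674, 10.7194) (5.258, 8.7796) (10.604, 12.5771)]  |A|=44.0453
6. ⊥bis P7·P4 via (7.315,13.52): [(7.5804, 15.4033) (4.5137, 18.2697) (1.4674, 10.7194) (5.258, 8.7796) (6.8016, 9.8761)]  |A|=34.5885
7. ⊥bis P7·P5 via (6.52,13.31): [(7.2868, 15.6777) (4.5137, 18.2697) (1.4674, 10.7194) (5.082, 8.8697)]  |A|=28.7602
8. ⊥bis P7·P6 via (3.875,13.15): [(5.7371, 10.8926) (7.2868, 15.6777) (4.5137, 18.2697) (2.9168, 14.3117)]  |A|=16.9549
9. ⊥bis P7·P8 via (3.09,8.285): [(5.7371, 10.8926) (7.2868, 15.6777) (4.5137, 18.2697) (2.9168, 14.3117)]  |A|=16.9549
10. ⊥bis P7·P9 via (2.705,12.555): [(5.7371, 10.8926) (7.2868, 15.6777) (4.5137, 18.2697) (2.9168, 14.3117)]  |A|=16.9549
11. canonical 4-gon: [(5.7371, 10.8926) (7.2868, 15.6777) (4.5137, 18.2697) (2.9168, 14.3117)]
12. shoelace: 16.9549

Area of P7's cell: 16.9549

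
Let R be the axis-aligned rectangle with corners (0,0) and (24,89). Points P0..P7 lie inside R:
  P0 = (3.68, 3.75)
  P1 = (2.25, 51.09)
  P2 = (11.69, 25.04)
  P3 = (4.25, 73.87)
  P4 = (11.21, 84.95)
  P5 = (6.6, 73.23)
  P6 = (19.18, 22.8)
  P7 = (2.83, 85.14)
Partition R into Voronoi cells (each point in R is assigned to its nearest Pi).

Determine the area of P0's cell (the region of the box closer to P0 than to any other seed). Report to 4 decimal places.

Area of P0's cell: 275.4976

1. box [0,24]×[0,89]: [(0, 0) (24, 0) (24, 89) (0, 89)]
2. ⊥bis P0·P1 via (2.965,27.42): [(0, 27.3304) (0, 0) (24, 0) (24, 28.0554)]  |A|=664.6301
3. ⊥bis P0·P2 via (7.685,14.395): [(0, 17.2864) (0, 0) (24, 0) (24, 8.2568)]  |A|=306.5173
4. ⊥bis P0·P3 via (3.965,38.81): [(0, 17.2864) (0, 0) (24, 0) (24, 8.2568)]  |A|=306.5173
5. ⊥bis P0·P4 via (7.445,44.35): [(0, 17.2864) (0, 0) (24, 0) (24, 8.2568)]  |A|=306.5173
6. ⊥bis P0·P5 via (5.14,38.49): [(0, 17.2864) (0, 0) (24, 0) (24, 8.2568)]  |A|=306.5173
7. ⊥bis P0·P6 via (11.43,13.275): [(12.0907, 12.7374) (0, 17.2864) (0, 0) (24, 0) (24, 3.0474)]  |A|=275.4976
8. ⊥bis P0·P7 via (3.255,44.445): [(12.0907, 12.7374) (0, 17.2864) (0, 0) (24, 0) (24, 3.0474)]  |A|=275.4976
9. canonical 5-gon: [(12.0907, 12.7374) (0, 17.2864) (0, 0) (24, 0) (24, 3.0474)]
10. shoelace: 275.4976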